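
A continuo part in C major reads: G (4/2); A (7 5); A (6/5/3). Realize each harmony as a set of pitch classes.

G, A, C, E | A, C, E, G | A, C, E, F

G (6/4/2): G, A, C, E.
A (7/5/3): A, C, E, G.
A (6/5/3): A, C, E, F.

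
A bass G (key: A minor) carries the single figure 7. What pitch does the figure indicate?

Counting 6 letter steps above G lands on F; in A minor, that letter is F.

F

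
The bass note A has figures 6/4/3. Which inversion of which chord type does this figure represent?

seventh chord, second inversion

Intervals of 6/4/3 above the bass form a seventh chord; the bass is the fifth, so this is second inversion.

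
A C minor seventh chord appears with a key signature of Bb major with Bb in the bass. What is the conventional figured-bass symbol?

4/2

Bb is the seventh of C minor seventh, so the chord is in third inversion.
A seventh chord in third inversion is figured 6/4/2, conventionally abbreviated 4/2.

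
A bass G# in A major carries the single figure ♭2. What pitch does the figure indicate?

Counting 1 letter step above G# lands on A; in A major, that letter is A.
The b2 figure lowers it a semitone, giving Ab.

Ab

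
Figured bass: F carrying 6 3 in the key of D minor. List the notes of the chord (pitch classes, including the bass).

A third above F in this key is A.
A sixth above F in this key is D.
Together with the bass F, this spells D minor in first inversion.

F, A, D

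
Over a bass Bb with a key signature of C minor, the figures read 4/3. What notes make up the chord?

Bb, D, Eb, G

The written figures 4/3 are shorthand for 6/4/3: the 6 is implied.
A third above Bb in this key is D.
A fourth above Bb in this key is Eb.
A sixth above Bb in this key is G.
Together with the bass Bb, this spells Eb major seventh in second inversion.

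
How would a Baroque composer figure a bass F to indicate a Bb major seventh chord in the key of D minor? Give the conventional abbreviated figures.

4/3

F is the fifth of Bb major seventh, so the chord is in second inversion.
A seventh chord in second inversion is figured 6/4/3, conventionally abbreviated 4/3.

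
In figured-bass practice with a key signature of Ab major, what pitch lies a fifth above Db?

Ab

Counting 4 letter steps above Db lands on A; in Ab major, that letter is Ab.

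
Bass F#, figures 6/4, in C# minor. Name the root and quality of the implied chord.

The figures 6/4 indicate a triad in second inversion.
In second inversion the root lies a fourth above the bass: a fourth above F# in C# minor is B.
The chord tones are F#, B, D#, giving B major.

B major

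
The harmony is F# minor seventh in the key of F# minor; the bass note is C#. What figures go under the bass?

C# is the fifth of F# minor seventh, so the chord is in second inversion.
A seventh chord in second inversion is figured 6/4/3, conventionally abbreviated 4/3.

4/3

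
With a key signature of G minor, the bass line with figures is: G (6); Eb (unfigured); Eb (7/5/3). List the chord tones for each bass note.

G, Bb, Eb | Eb, G, Bb | Eb, G, Bb, D

G (6/3): G, Bb, Eb.
Eb (5/3): Eb, G, Bb.
Eb (7/5/3): Eb, G, Bb, D.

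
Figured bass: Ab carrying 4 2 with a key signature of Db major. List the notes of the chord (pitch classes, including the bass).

Ab, Bb, Db, F

The written figures 4 2 are shorthand for 6/4/2: the 6 is implied.
A second above Ab in this key is Bb.
A fourth above Ab in this key is Db.
A sixth above Ab in this key is F.
Together with the bass Ab, this spells Bb minor seventh in third inversion.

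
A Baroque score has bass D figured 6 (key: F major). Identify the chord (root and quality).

Bb major

The figures 6 indicate a triad in first inversion.
In first inversion the root lies a sixth above the bass: a sixth above D in F major is Bb.
The chord tones are D, F, Bb, giving Bb major.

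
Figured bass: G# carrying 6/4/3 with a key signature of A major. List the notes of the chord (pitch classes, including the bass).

A third above G# in this key is B.
A fourth above G# in this key is C#.
A sixth above G# in this key is E.
Together with the bass G#, this spells C# minor seventh in second inversion.

G#, B, C#, E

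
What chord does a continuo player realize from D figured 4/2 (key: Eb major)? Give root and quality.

Eb major seventh

The figures 4/2 indicate a seventh chord in third inversion.
In third inversion the root lies a second above the bass: a second above D in Eb major is Eb.
The chord tones are D, Eb, G, Bb, giving Eb major seventh.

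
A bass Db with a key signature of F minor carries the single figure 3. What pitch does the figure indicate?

F

Counting 2 letter steps above Db lands on F; in F minor, that letter is F.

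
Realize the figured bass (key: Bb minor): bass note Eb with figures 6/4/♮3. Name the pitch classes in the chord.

A third above Eb in this key is Gb, made natural (G) by the ♮ figure.
A fourth above Eb in this key is Ab.
A sixth above Eb in this key is C.
Together with the bass Eb, this spells Ab major seventh in second inversion.

Eb, G, Ab, C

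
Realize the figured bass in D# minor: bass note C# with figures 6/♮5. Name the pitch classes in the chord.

The written figures 6/♮5 are shorthand for 6/5/3: the 3 is implied.
A third above C# in this key is E#.
A fifth above C# in this key is G#, made natural (G) by the ♮ figure.
A sixth above C# in this key is A#.

C#, E#, G, A#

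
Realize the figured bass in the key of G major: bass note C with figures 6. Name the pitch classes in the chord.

The written figures 6 are shorthand for 6/3: the 3 is implied.
A third above C in this key is E.
A sixth above C in this key is A.
Together with the bass C, this spells A minor in first inversion.

C, E, A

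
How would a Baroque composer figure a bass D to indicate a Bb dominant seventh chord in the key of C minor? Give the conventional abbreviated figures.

D is the third of Bb dominant seventh, so the chord is in first inversion.
A seventh chord in first inversion is figured 6/5/3, conventionally abbreviated 6/5.

6/5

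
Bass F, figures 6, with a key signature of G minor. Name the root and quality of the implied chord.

D minor

The figures 6 indicate a triad in first inversion.
In first inversion the root lies a sixth above the bass: a sixth above F in G minor is D.
The chord tones are F, A, D, giving D minor.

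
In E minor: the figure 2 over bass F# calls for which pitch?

G

Counting 1 letter step above F# lands on G; in E minor, that letter is G.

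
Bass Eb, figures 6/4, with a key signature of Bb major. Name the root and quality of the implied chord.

A diminished

The figures 6/4 indicate a triad in second inversion.
In second inversion the root lies a fourth above the bass: a fourth above Eb in Bb major is A.
The chord tones are Eb, A, C, giving A diminished.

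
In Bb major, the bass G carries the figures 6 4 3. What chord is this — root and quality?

The figures 6 4 3 indicate a seventh chord in second inversion.
In second inversion the root lies a fourth above the bass: a fourth above G in Bb major is C.
The chord tones are G, Bb, C, Eb, giving C minor seventh.

C minor seventh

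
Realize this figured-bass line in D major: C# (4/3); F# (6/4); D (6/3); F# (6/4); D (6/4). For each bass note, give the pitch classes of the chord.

C# (6/4/3): C#, E, F#, A.
F# (6/4): F#, B, D.
D (6/3): D, F#, B.
F# (6/4): F#, B, D.
D (6/4): D, G, B.

C#, E, F#, A | F#, B, D | D, F#, B | F#, B, D | D, G, B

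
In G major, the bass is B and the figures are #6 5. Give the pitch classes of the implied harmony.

B, D, F#, G#

The written figures #6 5 are shorthand for 6/5/3: the 3 is implied.
A third above B in this key is D.
A fifth above B in this key is F#.
A sixth above B in this key is G, raised to G# by the sharp.
Together with the bass B, this spells G# half-diminished seventh in first inversion.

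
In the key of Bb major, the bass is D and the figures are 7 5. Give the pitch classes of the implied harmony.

D, F, A, C

The written figures 7 5 are shorthand for 7/5/3: the 3 is implied.
A third above D in this key is F.
A fifth above D in this key is A.
A seventh above D in this key is C.
Together with the bass D, this spells D minor seventh in root position.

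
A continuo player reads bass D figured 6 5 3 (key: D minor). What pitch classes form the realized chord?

D, F, A, Bb

A third above D in this key is F.
A fifth above D in this key is A.
A sixth above D in this key is Bb.
Together with the bass D, this spells Bb major seventh in first inversion.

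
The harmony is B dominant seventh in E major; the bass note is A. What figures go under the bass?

A is the seventh of B dominant seventh, so the chord is in third inversion.
A seventh chord in third inversion is figured 6/4/2, conventionally abbreviated 4/2.

4/2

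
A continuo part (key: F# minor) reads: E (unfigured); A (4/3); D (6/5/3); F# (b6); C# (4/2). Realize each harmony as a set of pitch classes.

E, G#, B | A, C#, D, F# | D, F#, A, B | F#, A, Db | C#, D, F#, A

E (5/3): E, G#, B.
A (6/4/3): A, C#, D, F#.
D (6/5/3): D, F#, A, B.
F# (b6/3): F#, A, Db.
C# (6/4/2): C#, D, F#, A.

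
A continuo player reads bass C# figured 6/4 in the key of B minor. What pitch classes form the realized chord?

A fourth above C# in this key is F#.
A sixth above C# in this key is A.
Together with the bass C#, this spells F# minor in second inversion.

C#, F#, A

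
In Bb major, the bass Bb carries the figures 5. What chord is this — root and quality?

The figures 5 indicate a triad in root position.
In root position the bass is the root, so the root is Bb.
The chord tones are Bb, D, F, giving Bb major.

Bb major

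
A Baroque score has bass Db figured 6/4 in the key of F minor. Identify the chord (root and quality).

The figures 6/4 indicate a triad in second inversion.
In second inversion the root lies a fourth above the bass: a fourth above Db in F minor is G.
The chord tones are Db, G, Bb, giving G diminished.

G diminished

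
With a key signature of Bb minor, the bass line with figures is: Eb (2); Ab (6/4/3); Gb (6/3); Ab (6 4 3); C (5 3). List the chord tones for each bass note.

Eb, F, Ab, C | Ab, C, Db, F | Gb, Bb, Eb | Ab, C, Db, F | C, Eb, Gb

Eb (6/4/2): Eb, F, Ab, C.
Ab (6/4/3): Ab, C, Db, F.
Gb (6/3): Gb, Bb, Eb.
Ab (6/4/3): Ab, C, Db, F.
C (5/3): C, Eb, Gb.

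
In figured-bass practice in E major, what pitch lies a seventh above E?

D#

Counting 6 letter steps above E lands on D; in E major, that letter is D#.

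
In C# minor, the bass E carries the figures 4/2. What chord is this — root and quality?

F# minor seventh

The figures 4/2 indicate a seventh chord in third inversion.
In third inversion the root lies a second above the bass: a second above E in C# minor is F#.
The chord tones are E, F#, A, C#, giving F# minor seventh.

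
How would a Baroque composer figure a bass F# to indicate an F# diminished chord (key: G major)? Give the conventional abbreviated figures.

no figures

F# is the root of F# diminished, so the chord is in root position.
A triad in root position is figured 5/3, conventionally abbreviated (no figures — root-position triad).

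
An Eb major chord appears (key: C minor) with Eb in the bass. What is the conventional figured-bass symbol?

no figures

Eb is the root of Eb major, so the chord is in root position.
A triad in root position is figured 5/3, conventionally abbreviated (no figures — root-position triad).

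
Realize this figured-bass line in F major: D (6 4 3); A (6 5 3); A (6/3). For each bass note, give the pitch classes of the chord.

D, F, G, Bb | A, C, E, F | A, C, F

D (6/4/3): D, F, G, Bb.
A (6/5/3): A, C, E, F.
A (6/3): A, C, F.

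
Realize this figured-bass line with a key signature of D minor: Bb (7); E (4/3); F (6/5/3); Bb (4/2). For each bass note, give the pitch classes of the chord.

Bb (7/5/3): Bb, D, F, A.
E (6/4/3): E, G, A, C.
F (6/5/3): F, A, C, D.
Bb (6/4/2): Bb, C, E, G.

Bb, D, F, A | E, G, A, C | F, A, C, D | Bb, C, E, G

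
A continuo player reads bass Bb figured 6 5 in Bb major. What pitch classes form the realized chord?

Bb, D, F, G

The written figures 6 5 are shorthand for 6/5/3: the 3 is implied.
A third above Bb in this key is D.
A fifth above Bb in this key is F.
A sixth above Bb in this key is G.
Together with the bass Bb, this spells G minor seventh in first inversion.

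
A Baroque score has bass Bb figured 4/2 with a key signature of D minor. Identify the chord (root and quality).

The figures 4/2 indicate a seventh chord in third inversion.
In third inversion the root lies a second above the bass: a second above Bb in D minor is C.
The chord tones are Bb, C, E, G, giving C dominant seventh.

C dominant seventh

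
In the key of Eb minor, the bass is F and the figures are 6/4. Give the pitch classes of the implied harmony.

A fourth above F in this key is Bb.
A sixth above F in this key is Db.
Together with the bass F, this spells Bb minor in second inversion.

F, Bb, Db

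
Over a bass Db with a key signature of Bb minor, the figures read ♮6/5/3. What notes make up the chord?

A third above Db in this key is F.
A fifth above Db in this key is Ab.
A sixth above Db in this key is Bb, made natural (B) by the ♮ figure.

Db, F, Ab, B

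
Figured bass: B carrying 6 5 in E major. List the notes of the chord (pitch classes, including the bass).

B, D#, F#, G#

The written figures 6 5 are shorthand for 6/5/3: the 3 is implied.
A third above B in this key is D#.
A fifth above B in this key is F#.
A sixth above B in this key is G#.
Together with the bass B, this spells G# minor seventh in first inversion.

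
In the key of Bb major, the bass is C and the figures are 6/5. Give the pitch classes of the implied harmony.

C, Eb, G, A

The written figures 6/5 are shorthand for 6/5/3: the 3 is implied.
A third above C in this key is Eb.
A fifth above C in this key is G.
A sixth above C in this key is A.
Together with the bass C, this spells A half-diminished seventh in first inversion.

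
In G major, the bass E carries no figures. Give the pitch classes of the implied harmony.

An unfigured bass implies 5/3.
A third above E in this key is G.
A fifth above E in this key is B.
Together with the bass E, this spells E minor in root position.

E, G, B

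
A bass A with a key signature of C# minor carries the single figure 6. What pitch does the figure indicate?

F#

Counting 5 letter steps above A lands on F; in C# minor, that letter is F#.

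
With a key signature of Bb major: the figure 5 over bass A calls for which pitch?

Eb

Counting 4 letter steps above A lands on E; in Bb major, that letter is Eb.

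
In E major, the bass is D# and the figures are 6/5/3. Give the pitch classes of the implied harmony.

D#, F#, A, B

A third above D# in this key is F#.
A fifth above D# in this key is A.
A sixth above D# in this key is B.
Together with the bass D#, this spells B dominant seventh in first inversion.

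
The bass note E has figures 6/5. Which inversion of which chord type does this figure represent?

seventh chord, first inversion

6/5 is shorthand for 6/5/3.
Intervals of 6/5/3 above the bass form a seventh chord; the bass is the third, so this is first inversion.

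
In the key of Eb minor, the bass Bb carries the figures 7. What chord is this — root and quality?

The figures 7 indicate a seventh chord in root position.
In root position the bass is the root, so the root is Bb.
The chord tones are Bb, Db, F, Ab, giving Bb minor seventh.

Bb minor seventh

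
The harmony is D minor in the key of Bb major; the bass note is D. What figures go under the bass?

D is the root of D minor, so the chord is in root position.
A triad in root position is figured 5/3, conventionally abbreviated (no figures — root-position triad).

no figures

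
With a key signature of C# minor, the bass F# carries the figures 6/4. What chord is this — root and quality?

The figures 6/4 indicate a triad in second inversion.
In second inversion the root lies a fourth above the bass: a fourth above F# in C# minor is B.
The chord tones are F#, B, D#, giving B major.

B major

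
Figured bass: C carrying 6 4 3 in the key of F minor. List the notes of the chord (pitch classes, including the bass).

C, Eb, F, Ab

A third above C in this key is Eb.
A fourth above C in this key is F.
A sixth above C in this key is Ab.
Together with the bass C, this spells F minor seventh in second inversion.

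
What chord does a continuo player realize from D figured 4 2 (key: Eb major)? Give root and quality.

Eb major seventh

The figures 4 2 indicate a seventh chord in third inversion.
In third inversion the root lies a second above the bass: a second above D in Eb major is Eb.
The chord tones are D, Eb, G, Bb, giving Eb major seventh.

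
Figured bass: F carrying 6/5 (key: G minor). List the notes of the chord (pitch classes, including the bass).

The written figures 6/5 are shorthand for 6/5/3: the 3 is implied.
A third above F in this key is A.
A fifth above F in this key is C.
A sixth above F in this key is D.
Together with the bass F, this spells D minor seventh in first inversion.

F, A, C, D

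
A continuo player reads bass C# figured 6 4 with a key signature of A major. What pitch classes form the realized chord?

C#, F#, A

A fourth above C# in this key is F#.
A sixth above C# in this key is A.
Together with the bass C#, this spells F# minor in second inversion.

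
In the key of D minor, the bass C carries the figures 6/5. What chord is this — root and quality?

The figures 6/5 indicate a seventh chord in first inversion.
In first inversion the root lies a sixth above the bass: a sixth above C in D minor is A.
The chord tones are C, E, G, A, giving A minor seventh.

A minor seventh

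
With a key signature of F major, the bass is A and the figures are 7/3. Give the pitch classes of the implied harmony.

A, C, E, G

The written figures 7/3 are shorthand for 7/5/3: the 5 is implied.
A third above A in this key is C.
A fifth above A in this key is E.
A seventh above A in this key is G.
Together with the bass A, this spells A minor seventh in root position.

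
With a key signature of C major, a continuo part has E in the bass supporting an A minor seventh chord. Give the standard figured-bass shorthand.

E is the fifth of A minor seventh, so the chord is in second inversion.
A seventh chord in second inversion is figured 6/4/3, conventionally abbreviated 4/3.

4/3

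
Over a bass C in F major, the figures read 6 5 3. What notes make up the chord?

A third above C in this key is E.
A fifth above C in this key is G.
A sixth above C in this key is A.
Together with the bass C, this spells A minor seventh in first inversion.

C, E, G, A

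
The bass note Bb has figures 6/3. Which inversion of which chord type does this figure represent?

triad, first inversion

Intervals of 6/3 above the bass form a triad; the bass is the third, so this is first inversion.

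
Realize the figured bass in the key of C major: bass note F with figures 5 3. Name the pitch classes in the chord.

F, A, C

A third above F in this key is A.
A fifth above F in this key is C.
Together with the bass F, this spells F major in root position.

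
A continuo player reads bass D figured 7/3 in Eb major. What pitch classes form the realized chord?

D, F, Ab, C

The written figures 7/3 are shorthand for 7/5/3: the 5 is implied.
A third above D in this key is F.
A fifth above D in this key is Ab.
A seventh above D in this key is C.
Together with the bass D, this spells D half-diminished seventh in root position.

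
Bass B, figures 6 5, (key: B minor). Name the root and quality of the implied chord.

G major seventh

The figures 6 5 indicate a seventh chord in first inversion.
In first inversion the root lies a sixth above the bass: a sixth above B in B minor is G.
The chord tones are B, D, F#, G, giving G major seventh.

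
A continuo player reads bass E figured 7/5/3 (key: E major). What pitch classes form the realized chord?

A third above E in this key is G#.
A fifth above E in this key is B.
A seventh above E in this key is D#.
Together with the bass E, this spells E major seventh in root position.

E, G#, B, D#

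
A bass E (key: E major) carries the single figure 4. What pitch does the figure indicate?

A

Counting 3 letter steps above E lands on A; in E major, that letter is A.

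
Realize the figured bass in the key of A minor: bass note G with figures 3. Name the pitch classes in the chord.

G, B, D

The written figures 3 are shorthand for 5/3: the 5 is implied.
A third above G in this key is B.
A fifth above G in this key is D.
Together with the bass G, this spells G major in root position.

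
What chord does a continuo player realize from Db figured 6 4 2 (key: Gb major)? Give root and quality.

The figures 6 4 2 indicate a seventh chord in third inversion.
In third inversion the root lies a second above the bass: a second above Db in Gb major is Eb.
The chord tones are Db, Eb, Gb, Bb, giving Eb minor seventh.

Eb minor seventh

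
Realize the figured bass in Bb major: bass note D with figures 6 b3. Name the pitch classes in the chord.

D, Fb, Bb

A third above D in this key is F, lowered to Fb by the flat.
A sixth above D in this key is Bb.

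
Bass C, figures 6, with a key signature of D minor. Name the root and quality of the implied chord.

The figures 6 indicate a triad in first inversion.
In first inversion the root lies a sixth above the bass: a sixth above C in D minor is A.
The chord tones are C, E, A, giving A minor.

A minor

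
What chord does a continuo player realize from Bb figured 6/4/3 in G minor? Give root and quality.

The figures 6/4/3 indicate a seventh chord in second inversion.
In second inversion the root lies a fourth above the bass: a fourth above Bb in G minor is Eb.
The chord tones are Bb, D, Eb, G, giving Eb major seventh.

Eb major seventh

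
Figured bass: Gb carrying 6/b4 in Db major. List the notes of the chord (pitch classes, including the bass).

A fourth above Gb in this key is C, lowered to Cb by the flat.
A sixth above Gb in this key is Eb.
Together with the bass Gb, this spells Cb major in second inversion.

Gb, Cb, Eb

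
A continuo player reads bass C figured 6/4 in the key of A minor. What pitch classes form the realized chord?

C, F, A

A fourth above C in this key is F.
A sixth above C in this key is A.
Together with the bass C, this spells F major in second inversion.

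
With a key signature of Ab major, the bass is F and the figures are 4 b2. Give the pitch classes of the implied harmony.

The written figures 4 b2 are shorthand for 6/4/2: the 6 is implied.
A second above F in this key is G, lowered to Gb by the flat.
A fourth above F in this key is Bb.
A sixth above F in this key is Db.
Together with the bass F, this spells Gb major seventh in third inversion.

F, Gb, Bb, Db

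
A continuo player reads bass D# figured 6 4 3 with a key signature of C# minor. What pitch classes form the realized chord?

A third above D# in this key is F#.
A fourth above D# in this key is G#.
A sixth above D# in this key is B.
Together with the bass D#, this spells G# minor seventh in second inversion.

D#, F#, G#, B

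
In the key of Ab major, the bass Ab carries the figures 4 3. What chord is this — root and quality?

The figures 4 3 indicate a seventh chord in second inversion.
In second inversion the root lies a fourth above the bass: a fourth above Ab in Ab major is Db.
The chord tones are Ab, C, Db, F, giving Db major seventh.

Db major seventh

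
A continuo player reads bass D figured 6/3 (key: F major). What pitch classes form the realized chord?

A third above D in this key is F.
A sixth above D in this key is Bb.
Together with the bass D, this spells Bb major in first inversion.

D, F, Bb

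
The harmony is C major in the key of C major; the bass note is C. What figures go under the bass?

C is the root of C major, so the chord is in root position.
A triad in root position is figured 5/3, conventionally abbreviated (no figures — root-position triad).

no figures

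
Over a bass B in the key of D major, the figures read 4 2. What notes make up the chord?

B, C#, E, G

The written figures 4 2 are shorthand for 6/4/2: the 6 is implied.
A second above B in this key is C#.
A fourth above B in this key is E.
A sixth above B in this key is G.
Together with the bass B, this spells C# half-diminished seventh in third inversion.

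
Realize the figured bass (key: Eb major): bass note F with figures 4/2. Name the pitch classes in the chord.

F, G, Bb, D

The written figures 4/2 are shorthand for 6/4/2: the 6 is implied.
A second above F in this key is G.
A fourth above F in this key is Bb.
A sixth above F in this key is D.
Together with the bass F, this spells G minor seventh in third inversion.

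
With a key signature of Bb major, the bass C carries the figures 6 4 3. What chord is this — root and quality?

The figures 6 4 3 indicate a seventh chord in second inversion.
In second inversion the root lies a fourth above the bass: a fourth above C in Bb major is F.
The chord tones are C, Eb, F, A, giving F dominant seventh.

F dominant seventh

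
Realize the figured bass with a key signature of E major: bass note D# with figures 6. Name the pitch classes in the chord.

The written figures 6 are shorthand for 6/3: the 3 is implied.
A third above D# in this key is F#.
A sixth above D# in this key is B.
Together with the bass D#, this spells B major in first inversion.

D#, F#, B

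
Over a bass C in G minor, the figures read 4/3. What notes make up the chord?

C, Eb, F, A

The written figures 4/3 are shorthand for 6/4/3: the 6 is implied.
A third above C in this key is Eb.
A fourth above C in this key is F.
A sixth above C in this key is A.
Together with the bass C, this spells F dominant seventh in second inversion.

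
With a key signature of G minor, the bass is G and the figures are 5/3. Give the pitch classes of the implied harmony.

A third above G in this key is Bb.
A fifth above G in this key is D.
Together with the bass G, this spells G minor in root position.

G, Bb, D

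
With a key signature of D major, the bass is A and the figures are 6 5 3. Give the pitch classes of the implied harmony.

A, C#, E, F#

A third above A in this key is C#.
A fifth above A in this key is E.
A sixth above A in this key is F#.
Together with the bass A, this spells F# minor seventh in first inversion.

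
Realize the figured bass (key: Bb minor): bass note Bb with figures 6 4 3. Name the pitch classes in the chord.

A third above Bb in this key is Db.
A fourth above Bb in this key is Eb.
A sixth above Bb in this key is Gb.
Together with the bass Bb, this spells Eb minor seventh in second inversion.

Bb, Db, Eb, Gb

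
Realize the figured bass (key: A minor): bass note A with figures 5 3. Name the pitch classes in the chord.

A third above A in this key is C.
A fifth above A in this key is E.
Together with the bass A, this spells A minor in root position.

A, C, E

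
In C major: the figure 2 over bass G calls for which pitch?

A

Counting 1 letter step above G lands on A; in C major, that letter is A.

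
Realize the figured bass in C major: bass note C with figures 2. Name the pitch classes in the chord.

The written figures 2 are shorthand for 6/4/2: the 6/4 are implied.
A second above C in this key is D.
A fourth above C in this key is F.
A sixth above C in this key is A.
Together with the bass C, this spells D minor seventh in third inversion.

C, D, F, A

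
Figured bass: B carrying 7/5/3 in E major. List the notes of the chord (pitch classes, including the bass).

B, D#, F#, A

A third above B in this key is D#.
A fifth above B in this key is F#.
A seventh above B in this key is A.
Together with the bass B, this spells B dominant seventh in root position.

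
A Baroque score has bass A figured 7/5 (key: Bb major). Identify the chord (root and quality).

A half-diminished seventh

The figures 7/5 indicate a seventh chord in root position.
In root position the bass is the root, so the root is A.
The chord tones are A, C, Eb, G, giving A half-diminished seventh.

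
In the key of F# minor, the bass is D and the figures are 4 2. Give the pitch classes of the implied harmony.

The written figures 4 2 are shorthand for 6/4/2: the 6 is implied.
A second above D in this key is E.
A fourth above D in this key is G#.
A sixth above D in this key is B.
Together with the bass D, this spells E dominant seventh in third inversion.

D, E, G#, B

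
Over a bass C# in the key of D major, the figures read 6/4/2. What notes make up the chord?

A second above C# in this key is D.
A fourth above C# in this key is F#.
A sixth above C# in this key is A.
Together with the bass C#, this spells D major seventh in third inversion.

C#, D, F#, A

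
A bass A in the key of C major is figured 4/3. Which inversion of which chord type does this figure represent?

4/3 is shorthand for 6/4/3.
Intervals of 6/4/3 above the bass form a seventh chord; the bass is the fifth, so this is second inversion.

seventh chord, second inversion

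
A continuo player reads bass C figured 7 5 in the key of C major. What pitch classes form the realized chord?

The written figures 7 5 are shorthand for 7/5/3: the 3 is implied.
A third above C in this key is E.
A fifth above C in this key is G.
A seventh above C in this key is B.
Together with the bass C, this spells C major seventh in root position.

C, E, G, B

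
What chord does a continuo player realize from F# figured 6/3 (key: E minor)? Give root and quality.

D major

The figures 6/3 indicate a triad in first inversion.
In first inversion the root lies a sixth above the bass: a sixth above F# in E minor is D.
The chord tones are F#, A, D, giving D major.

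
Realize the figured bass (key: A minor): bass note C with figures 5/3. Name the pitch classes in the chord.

C, E, G

A third above C in this key is E.
A fifth above C in this key is G.
Together with the bass C, this spells C major in root position.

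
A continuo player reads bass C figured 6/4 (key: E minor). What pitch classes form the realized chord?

C, F#, A

A fourth above C in this key is F#.
A sixth above C in this key is A.
Together with the bass C, this spells F# diminished in second inversion.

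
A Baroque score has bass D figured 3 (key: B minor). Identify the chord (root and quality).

The figures 3 indicate a triad in root position.
In root position the bass is the root, so the root is D.
The chord tones are D, F#, A, giving D major.

D major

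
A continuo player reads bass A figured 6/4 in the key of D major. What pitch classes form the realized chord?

A fourth above A in this key is D.
A sixth above A in this key is F#.
Together with the bass A, this spells D major in second inversion.

A, D, F#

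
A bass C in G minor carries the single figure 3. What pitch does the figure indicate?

Counting 2 letter steps above C lands on E; in G minor, that letter is Eb.

Eb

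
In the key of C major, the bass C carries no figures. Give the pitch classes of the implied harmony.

C, E, G

An unfigured bass implies 5/3.
A third above C in this key is E.
A fifth above C in this key is G.
Together with the bass C, this spells C major in root position.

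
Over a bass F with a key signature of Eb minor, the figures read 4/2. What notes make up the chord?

The written figures 4/2 are shorthand for 6/4/2: the 6 is implied.
A second above F in this key is Gb.
A fourth above F in this key is Bb.
A sixth above F in this key is Db.
Together with the bass F, this spells Gb major seventh in third inversion.

F, Gb, Bb, Db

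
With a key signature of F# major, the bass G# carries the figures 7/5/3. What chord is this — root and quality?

G# minor seventh

The figures 7/5/3 indicate a seventh chord in root position.
In root position the bass is the root, so the root is G#.
The chord tones are G#, B, D#, F#, giving G# minor seventh.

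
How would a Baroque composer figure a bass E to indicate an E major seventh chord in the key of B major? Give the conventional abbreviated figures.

E is the root of E major seventh, so the chord is in root position.
A seventh chord in root position is figured 7/5/3, conventionally abbreviated 7.

7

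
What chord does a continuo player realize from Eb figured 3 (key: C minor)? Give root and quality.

Eb major

The figures 3 indicate a triad in root position.
In root position the bass is the root, so the root is Eb.
The chord tones are Eb, G, Bb, giving Eb major.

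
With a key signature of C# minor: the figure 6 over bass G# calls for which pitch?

E

Counting 5 letter steps above G# lands on E; in C# minor, that letter is E.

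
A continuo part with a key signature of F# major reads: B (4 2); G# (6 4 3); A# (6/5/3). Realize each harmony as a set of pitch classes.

B, C#, E#, G# | G#, B, C#, E# | A#, C#, E#, F#

B (6/4/2): B, C#, E#, G#.
G# (6/4/3): G#, B, C#, E#.
A# (6/5/3): A#, C#, E#, F#.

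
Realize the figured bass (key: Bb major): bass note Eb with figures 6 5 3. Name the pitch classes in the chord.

Eb, G, Bb, C

A third above Eb in this key is G.
A fifth above Eb in this key is Bb.
A sixth above Eb in this key is C.
Together with the bass Eb, this spells C minor seventh in first inversion.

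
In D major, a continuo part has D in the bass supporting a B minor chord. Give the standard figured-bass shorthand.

D is the third of B minor, so the chord is in first inversion.
A triad in first inversion is figured 6/3, conventionally abbreviated 6.

6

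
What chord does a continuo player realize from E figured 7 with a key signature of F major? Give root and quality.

The figures 7 indicate a seventh chord in root position.
In root position the bass is the root, so the root is E.
The chord tones are E, G, Bb, D, giving E half-diminished seventh.

E half-diminished seventh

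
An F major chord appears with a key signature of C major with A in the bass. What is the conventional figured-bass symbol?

6

A is the third of F major, so the chord is in first inversion.
A triad in first inversion is figured 6/3, conventionally abbreviated 6.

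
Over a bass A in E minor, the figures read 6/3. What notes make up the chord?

A third above A in this key is C.
A sixth above A in this key is F#.
Together with the bass A, this spells F# diminished in first inversion.

A, C, F#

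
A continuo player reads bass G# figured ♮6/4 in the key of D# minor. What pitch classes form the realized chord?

G#, C#, E

A fourth above G# in this key is C#.
A sixth above G# in this key is E#, made natural (E) by the ♮ figure.
Together with the bass G#, this spells C# minor in second inversion.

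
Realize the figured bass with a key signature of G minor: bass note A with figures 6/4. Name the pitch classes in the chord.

A fourth above A in this key is D.
A sixth above A in this key is F.
Together with the bass A, this spells D minor in second inversion.

A, D, F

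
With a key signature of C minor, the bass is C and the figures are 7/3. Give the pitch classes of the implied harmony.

The written figures 7/3 are shorthand for 7/5/3: the 5 is implied.
A third above C in this key is Eb.
A fifth above C in this key is G.
A seventh above C in this key is Bb.
Together with the bass C, this spells C minor seventh in root position.

C, Eb, G, Bb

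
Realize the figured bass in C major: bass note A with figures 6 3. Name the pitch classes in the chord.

A third above A in this key is C.
A sixth above A in this key is F.
Together with the bass A, this spells F major in first inversion.

A, C, F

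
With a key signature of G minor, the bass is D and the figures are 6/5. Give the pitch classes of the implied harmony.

D, F, A, Bb

The written figures 6/5 are shorthand for 6/5/3: the 3 is implied.
A third above D in this key is F.
A fifth above D in this key is A.
A sixth above D in this key is Bb.
Together with the bass D, this spells Bb major seventh in first inversion.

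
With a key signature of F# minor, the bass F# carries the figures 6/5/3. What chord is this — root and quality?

D major seventh

The figures 6/5/3 indicate a seventh chord in first inversion.
In first inversion the root lies a sixth above the bass: a sixth above F# in F# minor is D.
The chord tones are F#, A, C#, D, giving D major seventh.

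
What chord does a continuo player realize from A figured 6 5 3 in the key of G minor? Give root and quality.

The figures 6 5 3 indicate a seventh chord in first inversion.
In first inversion the root lies a sixth above the bass: a sixth above A in G minor is F.
The chord tones are A, C, Eb, F, giving F dominant seventh.

F dominant seventh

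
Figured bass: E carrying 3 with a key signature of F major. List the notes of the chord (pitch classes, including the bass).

The written figures 3 are shorthand for 5/3: the 5 is implied.
A third above E in this key is G.
A fifth above E in this key is Bb.
Together with the bass E, this spells E diminished in root position.

E, G, Bb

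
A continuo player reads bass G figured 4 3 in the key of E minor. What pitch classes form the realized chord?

G, B, C, E

The written figures 4 3 are shorthand for 6/4/3: the 6 is implied.
A third above G in this key is B.
A fourth above G in this key is C.
A sixth above G in this key is E.
Together with the bass G, this spells C major seventh in second inversion.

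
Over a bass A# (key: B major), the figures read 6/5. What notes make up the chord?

A#, C#, E, F#

The written figures 6/5 are shorthand for 6/5/3: the 3 is implied.
A third above A# in this key is C#.
A fifth above A# in this key is E.
A sixth above A# in this key is F#.
Together with the bass A#, this spells F# dominant seventh in first inversion.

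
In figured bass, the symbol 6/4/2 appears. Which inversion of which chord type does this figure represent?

seventh chord, third inversion

Intervals of 6/4/2 above the bass form a seventh chord; the bass is the seventh, so this is third inversion.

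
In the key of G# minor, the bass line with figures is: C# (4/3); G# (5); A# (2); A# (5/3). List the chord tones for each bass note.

C# (6/4/3): C#, E, F#, A#.
G# (5/3): G#, B, D#.
A# (6/4/2): A#, B, D#, F#.
A# (5/3): A#, C#, E.

C#, E, F#, A# | G#, B, D# | A#, B, D#, F# | A#, C#, E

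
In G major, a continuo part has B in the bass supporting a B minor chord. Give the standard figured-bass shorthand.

no figures

B is the root of B minor, so the chord is in root position.
A triad in root position is figured 5/3, conventionally abbreviated (no figures — root-position triad).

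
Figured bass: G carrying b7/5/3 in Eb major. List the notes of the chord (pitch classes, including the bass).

A third above G in this key is Bb.
A fifth above G in this key is D.
A seventh above G in this key is F, lowered to Fb by the flat.

G, Bb, D, Fb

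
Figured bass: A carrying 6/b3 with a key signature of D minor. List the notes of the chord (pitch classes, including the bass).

A, Cb, F

A third above A in this key is C, lowered to Cb by the flat.
A sixth above A in this key is F.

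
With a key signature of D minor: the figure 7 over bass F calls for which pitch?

E

Counting 6 letter steps above F lands on E; in D minor, that letter is E.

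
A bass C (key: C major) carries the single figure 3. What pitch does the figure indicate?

E

Counting 2 letter steps above C lands on E; in C major, that letter is E.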